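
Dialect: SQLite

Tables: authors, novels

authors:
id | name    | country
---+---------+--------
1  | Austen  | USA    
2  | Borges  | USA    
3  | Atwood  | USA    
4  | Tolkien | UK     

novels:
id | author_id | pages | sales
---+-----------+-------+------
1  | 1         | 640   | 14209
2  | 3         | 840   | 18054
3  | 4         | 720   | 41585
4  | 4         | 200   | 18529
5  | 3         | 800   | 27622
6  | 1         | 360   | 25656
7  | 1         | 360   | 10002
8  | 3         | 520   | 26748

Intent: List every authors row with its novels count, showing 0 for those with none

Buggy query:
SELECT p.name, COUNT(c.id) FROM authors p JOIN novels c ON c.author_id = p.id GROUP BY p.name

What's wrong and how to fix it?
Bug: An inner join excludes parents with zero children

Fix: Use LEFT JOIN so parents without children still appear (COUNT(c.id) gives 0)

Corrected query:
SELECT p.name, COUNT(c.id) FROM authors p LEFT JOIN novels c ON c.author_id = p.id GROUP BY p.name

Result:
name    | COUNT(c.id)
--------+------------
Atwood  | 3          
Austen  | 3          
Borges  | 0          
Tolkien | 2          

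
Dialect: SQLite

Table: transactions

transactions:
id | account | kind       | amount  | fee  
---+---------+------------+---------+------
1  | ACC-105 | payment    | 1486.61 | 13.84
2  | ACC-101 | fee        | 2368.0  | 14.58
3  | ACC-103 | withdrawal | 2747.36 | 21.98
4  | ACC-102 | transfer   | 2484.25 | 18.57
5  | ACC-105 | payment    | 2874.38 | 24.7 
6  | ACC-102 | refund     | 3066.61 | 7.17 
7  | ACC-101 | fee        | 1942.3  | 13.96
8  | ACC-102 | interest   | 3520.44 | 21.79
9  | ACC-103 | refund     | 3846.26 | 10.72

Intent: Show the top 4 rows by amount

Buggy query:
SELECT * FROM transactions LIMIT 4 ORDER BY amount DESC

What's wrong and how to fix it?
Bug: LIMIT must come after ORDER BY

Fix: Swap the clauses: ORDER BY first, then LIMIT

Corrected query:
SELECT * FROM transactions ORDER BY amount DESC LIMIT 4

Result:
id | account | kind     | amount  | fee  
---+---------+----------+---------+------
9  | ACC-103 | refund   | 3846.26 | 10.72
8  | ACC-102 | interest | 3520.44 | 21.79
6  | ACC-102 | refund   | 3066.61 | 7.17 
5  | ACC-105 | payment  | 2874.38 | 24.7 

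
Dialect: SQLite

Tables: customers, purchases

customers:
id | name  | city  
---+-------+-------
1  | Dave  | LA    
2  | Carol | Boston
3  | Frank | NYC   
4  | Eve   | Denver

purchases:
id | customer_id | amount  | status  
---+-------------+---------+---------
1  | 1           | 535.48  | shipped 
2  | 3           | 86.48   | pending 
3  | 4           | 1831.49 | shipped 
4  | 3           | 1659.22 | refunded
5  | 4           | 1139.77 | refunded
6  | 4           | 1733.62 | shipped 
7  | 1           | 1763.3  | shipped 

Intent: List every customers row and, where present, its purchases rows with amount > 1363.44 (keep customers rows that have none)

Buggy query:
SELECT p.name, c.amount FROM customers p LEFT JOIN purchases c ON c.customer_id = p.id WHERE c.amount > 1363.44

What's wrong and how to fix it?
Bug: A WHERE condition on the right-hand table after LEFT JOIN drops unmatched parents

Fix: Put 'c.amount > 1363.44' in the JOIN's ON clause instead of WHERE

Corrected query:
SELECT p.name, c.amount FROM customers p LEFT JOIN purchases c ON c.customer_id = p.id AND c.amount > 1363.44

Result:
name  | amount 
------+--------
Dave  | 1763.3 
Carol | NULL   
Frank | 1659.22
Eve   | 1733.62
Eve   | 1831.49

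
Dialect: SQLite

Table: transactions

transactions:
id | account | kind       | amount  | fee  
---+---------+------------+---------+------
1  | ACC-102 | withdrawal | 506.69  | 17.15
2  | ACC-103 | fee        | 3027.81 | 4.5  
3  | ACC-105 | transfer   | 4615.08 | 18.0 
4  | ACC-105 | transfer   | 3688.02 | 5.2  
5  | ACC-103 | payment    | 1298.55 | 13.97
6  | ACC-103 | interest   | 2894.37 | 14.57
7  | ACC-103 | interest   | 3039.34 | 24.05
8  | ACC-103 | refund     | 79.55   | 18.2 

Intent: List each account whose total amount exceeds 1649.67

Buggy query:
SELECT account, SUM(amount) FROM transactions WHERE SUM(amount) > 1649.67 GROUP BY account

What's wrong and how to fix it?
Bug: SUM(amount) is an aggregate, but WHERE filters rows before aggregation

Fix: Move the aggregate condition to a HAVING clause

Corrected query:
SELECT account, SUM(amount) FROM transactions GROUP BY account HAVING SUM(amount) > 1649.67

Result:
account | SUM(amount)
--------+------------
ACC-103 | 10339.62   
ACC-105 | 8303.1     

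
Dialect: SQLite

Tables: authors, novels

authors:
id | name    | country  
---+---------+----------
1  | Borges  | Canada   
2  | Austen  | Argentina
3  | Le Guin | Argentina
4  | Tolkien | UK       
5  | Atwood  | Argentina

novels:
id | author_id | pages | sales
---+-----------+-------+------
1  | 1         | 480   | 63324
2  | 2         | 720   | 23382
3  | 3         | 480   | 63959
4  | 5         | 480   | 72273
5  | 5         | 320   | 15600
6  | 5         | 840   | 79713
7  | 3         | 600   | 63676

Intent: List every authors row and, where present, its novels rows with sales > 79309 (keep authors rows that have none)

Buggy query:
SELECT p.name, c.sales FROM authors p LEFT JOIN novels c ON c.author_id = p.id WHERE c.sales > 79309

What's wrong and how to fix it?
Bug: A WHERE condition on the right-hand table after LEFT JOIN drops unmatched parents

Fix: Move the right-table condition into the ON clause so unmatched parents are kept

Corrected query:
SELECT p.name, c.sales FROM authors p LEFT JOIN novels c ON c.author_id = p.id AND c.sales > 79309

Result:
name    | sales
--------+------
Borges  | NULL 
Austen  | NULL 
Le Guin | NULL 
Tolkien | NULL 
Atwood  | 79713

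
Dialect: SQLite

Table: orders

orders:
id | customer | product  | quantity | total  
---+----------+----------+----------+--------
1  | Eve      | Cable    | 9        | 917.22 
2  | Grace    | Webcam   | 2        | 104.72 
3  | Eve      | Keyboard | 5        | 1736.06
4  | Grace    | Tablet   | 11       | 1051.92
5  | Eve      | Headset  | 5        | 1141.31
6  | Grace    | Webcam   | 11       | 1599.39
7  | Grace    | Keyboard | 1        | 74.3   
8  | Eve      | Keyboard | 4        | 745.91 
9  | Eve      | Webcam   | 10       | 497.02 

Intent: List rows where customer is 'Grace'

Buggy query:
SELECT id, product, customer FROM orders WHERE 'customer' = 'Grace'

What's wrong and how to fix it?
Bug: 'customer' in single quotes is a string literal, not the column; the comparison is literal-vs-literal and never true

Fix: Reference the column as customer without single quotes

Corrected query:
SELECT id, product, customer FROM orders WHERE customer = 'Grace'

Result:
id | product  | customer
---+----------+---------
2  | Webcam   | Grace   
4  | Tablet   | Grace   
6  | Webcam   | Grace   
7  | Keyboard | Grace   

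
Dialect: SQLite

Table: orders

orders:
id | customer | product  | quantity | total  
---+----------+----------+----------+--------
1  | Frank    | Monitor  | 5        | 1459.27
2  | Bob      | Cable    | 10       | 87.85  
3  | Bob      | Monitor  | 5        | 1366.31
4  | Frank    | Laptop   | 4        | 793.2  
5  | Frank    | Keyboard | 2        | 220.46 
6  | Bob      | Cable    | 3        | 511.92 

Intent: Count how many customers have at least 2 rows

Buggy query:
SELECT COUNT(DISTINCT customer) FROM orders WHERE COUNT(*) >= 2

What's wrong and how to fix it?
Bug: COUNT(*) cannot appear in WHERE; the per-group count doesn't exist yet

Fix: Group first with HAVING COUNT(*) >= 2, then COUNT the resulting groups

Corrected query:
SELECT COUNT(*) FROM (SELECT customer FROM orders GROUP BY customer HAVING COUNT(*) >= 2)

Result:
COUNT(*)
--------
2       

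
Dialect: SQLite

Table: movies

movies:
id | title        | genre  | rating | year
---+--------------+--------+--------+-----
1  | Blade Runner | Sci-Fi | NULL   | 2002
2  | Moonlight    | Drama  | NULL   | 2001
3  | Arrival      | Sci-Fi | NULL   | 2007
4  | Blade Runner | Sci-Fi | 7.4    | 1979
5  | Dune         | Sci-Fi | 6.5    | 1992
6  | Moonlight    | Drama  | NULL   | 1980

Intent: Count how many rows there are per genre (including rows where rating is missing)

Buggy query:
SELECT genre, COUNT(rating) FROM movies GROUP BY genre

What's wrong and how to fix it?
Bug: COUNT(rating) skips NULLs, so groups with missing rating are undercounted

Fix: Use COUNT(*) to count all rows regardless of NULL

Corrected query:
SELECT genre, COUNT(*) FROM movies GROUP BY genre

Result:
genre  | COUNT(*)
-------+---------
Drama  | 2       
Sci-Fi | 4       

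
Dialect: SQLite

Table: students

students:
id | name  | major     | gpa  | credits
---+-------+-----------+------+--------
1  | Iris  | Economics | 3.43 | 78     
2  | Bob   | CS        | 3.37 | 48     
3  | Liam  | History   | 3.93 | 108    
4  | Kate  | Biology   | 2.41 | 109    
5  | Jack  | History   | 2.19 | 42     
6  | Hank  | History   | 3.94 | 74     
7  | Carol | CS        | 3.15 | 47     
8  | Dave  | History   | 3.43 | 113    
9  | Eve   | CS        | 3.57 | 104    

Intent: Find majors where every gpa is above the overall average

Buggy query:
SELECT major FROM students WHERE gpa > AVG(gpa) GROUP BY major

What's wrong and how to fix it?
Bug: WHERE evaluates per row before aggregation, so AVG() is unavailable

Fix: Use a subquery for AVG and a HAVING MIN(...) filter so the condition holds for every row in the group

Corrected query:
SELECT major FROM students GROUP BY major HAVING MIN(gpa) > (SELECT AVG(gpa) FROM students)

Result:
major    
---------
Economics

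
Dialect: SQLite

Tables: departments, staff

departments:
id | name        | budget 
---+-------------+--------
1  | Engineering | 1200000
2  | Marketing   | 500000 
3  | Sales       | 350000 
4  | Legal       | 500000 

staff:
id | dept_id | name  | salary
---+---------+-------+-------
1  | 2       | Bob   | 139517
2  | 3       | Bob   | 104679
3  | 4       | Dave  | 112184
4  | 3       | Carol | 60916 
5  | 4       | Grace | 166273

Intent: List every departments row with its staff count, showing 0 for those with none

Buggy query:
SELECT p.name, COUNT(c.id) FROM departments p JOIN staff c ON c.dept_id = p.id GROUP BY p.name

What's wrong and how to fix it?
Bug: INNER JOIN drops departments rows that have no matching staff rows

Fix: Use LEFT JOIN so parents without children still appear (COUNT(c.id) gives 0)

Corrected query:
SELECT p.name, COUNT(c.id) FROM departments p LEFT JOIN staff c ON c.dept_id = p.id GROUP BY p.name

Result:
name        | COUNT(c.id)
------------+------------
Engineering | 0          
Legal       | 2          
Marketing   | 1          
Sales       | 2          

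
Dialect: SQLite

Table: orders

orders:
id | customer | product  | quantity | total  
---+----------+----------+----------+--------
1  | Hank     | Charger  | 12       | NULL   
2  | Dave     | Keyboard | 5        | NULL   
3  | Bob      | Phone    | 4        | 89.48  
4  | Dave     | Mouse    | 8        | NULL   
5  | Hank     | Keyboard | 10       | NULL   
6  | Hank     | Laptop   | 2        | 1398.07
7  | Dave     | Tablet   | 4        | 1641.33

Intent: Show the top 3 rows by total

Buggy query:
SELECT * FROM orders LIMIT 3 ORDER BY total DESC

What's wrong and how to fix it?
Bug: ORDER BY cannot follow LIMIT; LIMIT is the final clause

Fix: Sort with ORDER BY, then apply LIMIT

Corrected query:
SELECT * FROM orders ORDER BY total DESC LIMIT 3

Result:
id | customer | product | quantity | total  
---+----------+---------+----------+--------
7  | Dave     | Tablet  | 4        | 1641.33
6  | Hank     | Laptop  | 2        | 1398.07
3  | Bob      | Phone   | 4        | 89.48  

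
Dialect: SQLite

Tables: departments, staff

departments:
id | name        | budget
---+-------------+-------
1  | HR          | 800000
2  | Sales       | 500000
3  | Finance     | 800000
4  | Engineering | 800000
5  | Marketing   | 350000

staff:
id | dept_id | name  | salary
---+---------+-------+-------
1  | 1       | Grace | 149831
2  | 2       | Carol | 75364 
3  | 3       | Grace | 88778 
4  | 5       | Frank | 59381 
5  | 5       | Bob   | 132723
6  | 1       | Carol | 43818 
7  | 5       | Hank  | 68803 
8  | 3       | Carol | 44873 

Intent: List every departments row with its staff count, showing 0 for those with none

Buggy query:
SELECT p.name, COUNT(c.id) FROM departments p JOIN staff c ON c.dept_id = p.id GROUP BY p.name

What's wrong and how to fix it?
Bug: An inner join excludes parents with zero children

Fix: Use LEFT JOIN so parents without children still appear (COUNT(c.id) gives 0)

Corrected query:
SELECT p.name, COUNT(c.id) FROM departments p LEFT JOIN staff c ON c.dept_id = p.id GROUP BY p.name

Result:
name        | COUNT(c.id)
------------+------------
Engineering | 0          
Finance     | 2          
HR          | 2          
Marketing   | 3          
Sales       | 1          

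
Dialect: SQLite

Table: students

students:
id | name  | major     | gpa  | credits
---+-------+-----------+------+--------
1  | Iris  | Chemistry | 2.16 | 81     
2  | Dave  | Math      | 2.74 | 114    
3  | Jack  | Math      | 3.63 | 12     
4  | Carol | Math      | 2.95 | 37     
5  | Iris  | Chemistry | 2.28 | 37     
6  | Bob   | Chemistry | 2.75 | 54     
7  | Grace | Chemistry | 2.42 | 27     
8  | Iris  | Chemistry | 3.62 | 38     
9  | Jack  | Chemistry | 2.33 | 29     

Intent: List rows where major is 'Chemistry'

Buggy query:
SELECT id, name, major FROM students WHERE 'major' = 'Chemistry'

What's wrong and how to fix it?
Bug: 'major' in single quotes is a string literal, not the column; the comparison is literal-vs-literal and never true

Fix: Remove the quotes around the column name (or use double quotes for an identifier)

Corrected query:
SELECT id, name, major FROM students WHERE major = 'Chemistry'

Result:
id | name  | major    
---+-------+----------
1  | Iris  | Chemistry
5  | Iris  | Chemistry
6  | Bob   | Chemistry
7  | Grace | Chemistry
8  | Iris  | Chemistry
9  | Jack  | Chemistry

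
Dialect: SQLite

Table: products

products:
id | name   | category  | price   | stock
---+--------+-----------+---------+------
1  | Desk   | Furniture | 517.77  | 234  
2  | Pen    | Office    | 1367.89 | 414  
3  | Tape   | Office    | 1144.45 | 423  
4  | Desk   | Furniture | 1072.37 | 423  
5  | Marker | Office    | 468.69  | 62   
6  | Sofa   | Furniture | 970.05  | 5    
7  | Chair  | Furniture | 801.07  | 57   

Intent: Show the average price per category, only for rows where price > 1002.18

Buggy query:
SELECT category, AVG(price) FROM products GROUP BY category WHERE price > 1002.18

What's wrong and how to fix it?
Bug: WHERE cannot follow GROUP BY

Fix: Place WHERE between FROM and GROUP BY

Corrected query:
SELECT category, AVG(price) FROM products WHERE price > 1002.18 GROUP BY category

Result:
category  | AVG(price)
----------+-----------
Furniture | 1072.37   
Office    | 1256.17   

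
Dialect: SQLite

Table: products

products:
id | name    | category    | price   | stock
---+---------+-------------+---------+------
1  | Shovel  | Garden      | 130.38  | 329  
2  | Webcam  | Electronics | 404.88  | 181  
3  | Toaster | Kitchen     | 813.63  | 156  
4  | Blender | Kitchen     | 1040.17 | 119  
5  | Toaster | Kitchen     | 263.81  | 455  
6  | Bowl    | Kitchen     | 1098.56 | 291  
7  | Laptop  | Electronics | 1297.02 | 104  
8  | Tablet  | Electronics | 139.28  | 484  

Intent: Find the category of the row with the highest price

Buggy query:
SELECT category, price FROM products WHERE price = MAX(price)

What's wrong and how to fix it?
Bug: MAX(price) is an aggregate and cannot be used directly in WHERE

Fix: Use a subquery: WHERE price = (SELECT MAX(price) FROM products)

Corrected query:
SELECT category, price FROM products WHERE price = (SELECT MAX(price) FROM products)

Result:
category    | price  
------------+--------
Electronics | 1297.02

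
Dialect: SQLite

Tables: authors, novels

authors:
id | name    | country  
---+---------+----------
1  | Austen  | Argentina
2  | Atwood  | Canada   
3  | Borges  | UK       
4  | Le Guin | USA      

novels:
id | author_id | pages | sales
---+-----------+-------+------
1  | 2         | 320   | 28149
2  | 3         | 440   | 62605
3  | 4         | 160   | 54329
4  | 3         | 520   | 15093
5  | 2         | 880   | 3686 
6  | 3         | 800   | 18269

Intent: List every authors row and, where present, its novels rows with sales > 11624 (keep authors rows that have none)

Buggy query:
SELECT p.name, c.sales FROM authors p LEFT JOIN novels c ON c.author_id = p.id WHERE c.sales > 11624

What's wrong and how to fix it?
Bug: Filtering c.sales in WHERE discards the NULL rows produced by LEFT JOIN, turning it into an inner join

Fix: Move the right-table condition into the ON clause so unmatched parents are kept

Corrected query:
SELECT p.name, c.sales FROM authors p LEFT JOIN novels c ON c.author_id = p.id AND c.sales > 11624

Result:
name    | sales
--------+------
Austen  | NULL 
Atwood  | 28149
Borges  | 15093
Borges  | 18269
Borges  | 62605
Le Guin | 54329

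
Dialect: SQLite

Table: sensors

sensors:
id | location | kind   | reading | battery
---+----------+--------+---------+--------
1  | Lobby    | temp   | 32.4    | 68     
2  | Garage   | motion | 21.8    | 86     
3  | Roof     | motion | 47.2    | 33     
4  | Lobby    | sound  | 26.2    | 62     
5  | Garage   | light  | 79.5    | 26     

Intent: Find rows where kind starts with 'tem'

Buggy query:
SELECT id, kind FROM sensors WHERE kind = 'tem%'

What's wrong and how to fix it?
Bug: Wildcards only work with LIKE; '=' treats '%' as a literal character

Fix: Replace '=' with LIKE so 'tem%' is treated as a pattern

Corrected query:
SELECT id, kind FROM sensors WHERE kind LIKE 'tem%'

Result:
id | kind
---+-----
1  | temp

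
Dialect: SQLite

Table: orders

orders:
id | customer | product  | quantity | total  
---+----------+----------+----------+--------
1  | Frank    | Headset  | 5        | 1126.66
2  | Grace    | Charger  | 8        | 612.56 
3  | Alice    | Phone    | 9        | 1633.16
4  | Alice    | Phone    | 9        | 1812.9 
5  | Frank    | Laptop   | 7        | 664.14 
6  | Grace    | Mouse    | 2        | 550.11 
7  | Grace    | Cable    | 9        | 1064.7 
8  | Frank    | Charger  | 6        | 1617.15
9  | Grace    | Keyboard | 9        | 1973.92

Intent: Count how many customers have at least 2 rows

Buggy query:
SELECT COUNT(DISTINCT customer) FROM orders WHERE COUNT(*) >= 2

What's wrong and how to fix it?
Bug: COUNT(*) cannot appear in WHERE; the per-group count doesn't exist yet

Fix: Use a subquery that GROUPs and filters with HAVING, then count its rows

Corrected query:
SELECT COUNT(*) FROM (SELECT customer FROM orders GROUP BY customer HAVING COUNT(*) >= 2)

Result:
COUNT(*)
--------
3       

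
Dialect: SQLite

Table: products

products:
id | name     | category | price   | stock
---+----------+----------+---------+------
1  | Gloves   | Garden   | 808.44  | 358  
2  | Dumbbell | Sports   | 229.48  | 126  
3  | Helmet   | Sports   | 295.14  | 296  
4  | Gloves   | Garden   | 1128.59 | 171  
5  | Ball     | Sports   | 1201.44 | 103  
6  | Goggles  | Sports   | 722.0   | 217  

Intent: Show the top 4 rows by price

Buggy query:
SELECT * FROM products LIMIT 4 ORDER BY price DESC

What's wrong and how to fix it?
Bug: ORDER BY cannot follow LIMIT; LIMIT is the final clause

Fix: Sort with ORDER BY, then apply LIMIT

Corrected query:
SELECT * FROM products ORDER BY price DESC LIMIT 4

Result:
id | name    | category | price   | stock
---+---------+----------+---------+------
5  | Ball    | Sports   | 1201.44 | 103  
4  | Gloves  | Garden   | 1128.59 | 171  
1  | Gloves  | Garden   | 808.44  | 358  
6  | Goggles | Sports   | 722     | 217  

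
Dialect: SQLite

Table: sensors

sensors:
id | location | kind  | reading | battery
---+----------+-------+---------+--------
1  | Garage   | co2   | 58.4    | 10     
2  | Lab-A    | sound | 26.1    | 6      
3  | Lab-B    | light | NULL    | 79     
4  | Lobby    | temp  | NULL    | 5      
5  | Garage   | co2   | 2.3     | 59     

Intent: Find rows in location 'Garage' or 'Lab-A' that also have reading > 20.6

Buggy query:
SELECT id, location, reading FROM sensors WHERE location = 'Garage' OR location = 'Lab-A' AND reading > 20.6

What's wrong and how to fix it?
Bug: AND binds tighter than OR, so this parses as location = 'Garage' OR (location = 'Lab-A' AND reading > 20.6)

Fix: Add parentheses around the OR so the AND applies to both alternatives

Corrected query:
SELECT id, location, reading FROM sensors WHERE (location = 'Garage' OR location = 'Lab-A') AND reading > 20.6

Result:
id | location | reading
---+----------+--------
1  | Garage   | 58.4   
2  | Lab-A    | 26.1   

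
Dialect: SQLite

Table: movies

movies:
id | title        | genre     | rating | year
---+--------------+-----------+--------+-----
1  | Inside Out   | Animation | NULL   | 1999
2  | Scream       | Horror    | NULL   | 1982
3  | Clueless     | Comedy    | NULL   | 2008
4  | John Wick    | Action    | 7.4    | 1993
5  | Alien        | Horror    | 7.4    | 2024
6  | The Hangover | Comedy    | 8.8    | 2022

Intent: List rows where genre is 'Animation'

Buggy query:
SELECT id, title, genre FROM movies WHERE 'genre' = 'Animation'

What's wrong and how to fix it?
Bug: 'genre' in single quotes is a string literal, not the column; the comparison is literal-vs-literal and never true

Fix: Remove the quotes around the column name (or use double quotes for an identifier)

Corrected query:
SELECT id, title, genre FROM movies WHERE genre = 'Animation'

Result:
id | title      | genre    
---+------------+----------
1  | Inside Out | Animation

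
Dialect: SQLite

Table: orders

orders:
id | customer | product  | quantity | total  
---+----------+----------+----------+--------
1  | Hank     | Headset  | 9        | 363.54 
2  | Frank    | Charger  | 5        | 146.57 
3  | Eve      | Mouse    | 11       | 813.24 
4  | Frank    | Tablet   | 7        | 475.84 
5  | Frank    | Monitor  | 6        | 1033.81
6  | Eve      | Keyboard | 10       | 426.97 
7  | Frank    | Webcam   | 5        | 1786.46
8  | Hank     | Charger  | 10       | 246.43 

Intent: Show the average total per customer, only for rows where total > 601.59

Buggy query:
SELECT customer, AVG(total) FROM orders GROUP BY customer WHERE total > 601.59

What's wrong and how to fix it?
Bug: WHERE cannot follow GROUP BY

Fix: Place WHERE between FROM and GROUP BY

Corrected query:
SELECT customer, AVG(total) FROM orders WHERE total > 601.59 GROUP BY customer

Result:
customer | AVG(total)
---------+-----------
Eve      | 813.24    
Frank    | 1410.135  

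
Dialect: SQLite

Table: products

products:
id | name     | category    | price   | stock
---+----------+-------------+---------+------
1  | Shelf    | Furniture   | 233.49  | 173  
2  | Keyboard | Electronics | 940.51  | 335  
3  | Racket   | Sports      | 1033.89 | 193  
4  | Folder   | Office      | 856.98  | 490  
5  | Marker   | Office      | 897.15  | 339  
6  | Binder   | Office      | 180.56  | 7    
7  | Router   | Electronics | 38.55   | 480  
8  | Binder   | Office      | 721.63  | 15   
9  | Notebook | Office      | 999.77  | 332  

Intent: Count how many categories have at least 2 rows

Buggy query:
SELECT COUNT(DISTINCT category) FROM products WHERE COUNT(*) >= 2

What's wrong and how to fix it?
Bug: COUNT(*) cannot appear in WHERE; the per-group count doesn't exist yet

Fix: Use a subquery that GROUPs and filters with HAVING, then count its rows

Corrected query:
SELECT COUNT(*) FROM (SELECT category FROM products GROUP BY category HAVING COUNT(*) >= 2)

Result:
COUNT(*)
--------
2       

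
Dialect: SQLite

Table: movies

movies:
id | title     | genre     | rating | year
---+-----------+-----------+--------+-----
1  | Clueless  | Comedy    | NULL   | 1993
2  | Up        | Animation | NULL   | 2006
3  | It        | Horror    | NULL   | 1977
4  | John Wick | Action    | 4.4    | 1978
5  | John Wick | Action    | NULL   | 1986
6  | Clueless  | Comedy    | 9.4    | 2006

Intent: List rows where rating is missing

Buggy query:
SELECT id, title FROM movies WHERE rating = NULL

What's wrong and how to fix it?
Bug: Comparing to NULL with '=' never matches; NULL = NULL is unknown, not true

Fix: Use IS NULL to test for NULL

Corrected query:
SELECT id, title FROM movies WHERE rating IS NULL

Result:
id | title    
---+----------
1  | Clueless 
2  | Up       
3  | It       
5  | John Wick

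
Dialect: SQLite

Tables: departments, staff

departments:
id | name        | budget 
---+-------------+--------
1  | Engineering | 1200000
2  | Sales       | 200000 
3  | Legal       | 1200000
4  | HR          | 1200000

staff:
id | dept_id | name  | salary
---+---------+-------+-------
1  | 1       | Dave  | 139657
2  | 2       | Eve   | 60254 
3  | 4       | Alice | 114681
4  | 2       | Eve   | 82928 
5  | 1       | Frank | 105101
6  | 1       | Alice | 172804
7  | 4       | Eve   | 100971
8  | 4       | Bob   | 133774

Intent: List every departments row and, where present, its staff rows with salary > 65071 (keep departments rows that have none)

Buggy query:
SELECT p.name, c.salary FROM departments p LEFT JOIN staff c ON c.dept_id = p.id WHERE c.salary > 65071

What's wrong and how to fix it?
Bug: Filtering c.salary in WHERE discards the NULL rows produced by LEFT JOIN, turning it into an inner join

Fix: Move the right-table condition into the ON clause so unmatched parents are kept

Corrected query:
SELECT p.name, c.salary FROM departments p LEFT JOIN staff c ON c.dept_id = p.id AND c.salary > 65071

Result:
name        | salary
------------+-------
Engineering | 105101
Engineering | 139657
Engineering | 172804
Sales       | 82928 
Legal       | NULL  
HR          | 100971
HR          | 114681
HR          | 133774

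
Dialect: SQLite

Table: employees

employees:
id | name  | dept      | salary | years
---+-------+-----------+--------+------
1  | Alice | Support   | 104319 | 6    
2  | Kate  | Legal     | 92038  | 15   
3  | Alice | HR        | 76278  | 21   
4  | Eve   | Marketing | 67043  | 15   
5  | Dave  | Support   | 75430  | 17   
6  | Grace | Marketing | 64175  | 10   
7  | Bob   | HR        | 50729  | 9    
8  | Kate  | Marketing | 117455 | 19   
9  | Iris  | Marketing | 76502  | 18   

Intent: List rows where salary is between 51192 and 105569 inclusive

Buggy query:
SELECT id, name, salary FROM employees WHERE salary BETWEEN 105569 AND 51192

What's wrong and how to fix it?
Bug: BETWEEN expects the lower bound first; with 105569 AND 51192 the range is empty

Fix: Swap the bounds so the smaller value comes first

Corrected query:
SELECT id, name, salary FROM employees WHERE salary BETWEEN 51192 AND 105569

Result:
id | name  | salary
---+-------+-------
1  | Alice | 104319
2  | Kate  | 92038 
3  | Alice | 76278 
4  | Eve   | 67043 
5  | Dave  | 75430 
6  | Grace | 64175 
9  | Iris  | 76502 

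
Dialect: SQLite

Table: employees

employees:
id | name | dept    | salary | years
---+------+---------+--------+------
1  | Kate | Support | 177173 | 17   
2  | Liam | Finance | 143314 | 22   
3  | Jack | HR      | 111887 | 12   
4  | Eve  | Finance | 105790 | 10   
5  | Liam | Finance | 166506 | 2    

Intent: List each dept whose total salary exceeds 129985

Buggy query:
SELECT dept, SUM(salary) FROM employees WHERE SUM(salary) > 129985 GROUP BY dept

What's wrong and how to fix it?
Bug: WHERE runs before GROUP BY, so aggregates aren't available there

Fix: Move the aggregate condition to a HAVING clause

Corrected query:
SELECT dept, SUM(salary) FROM employees GROUP BY dept HAVING SUM(salary) > 129985

Result:
dept    | SUM(salary)
--------+------------
Finance | 415610     
Support | 177173     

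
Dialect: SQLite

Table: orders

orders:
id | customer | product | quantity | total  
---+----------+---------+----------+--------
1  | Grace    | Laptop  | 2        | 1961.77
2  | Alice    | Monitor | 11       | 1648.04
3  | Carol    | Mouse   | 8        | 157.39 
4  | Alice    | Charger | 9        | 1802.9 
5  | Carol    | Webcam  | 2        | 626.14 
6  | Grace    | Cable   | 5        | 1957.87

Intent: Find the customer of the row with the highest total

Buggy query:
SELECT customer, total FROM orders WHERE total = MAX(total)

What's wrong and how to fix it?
Bug: WHERE is evaluated per row; an aggregate over the whole table isn't defined there

Fix: Wrap MAX in a scalar subquery so WHERE compares against a single value

Corrected query:
SELECT customer, total FROM orders WHERE total = (SELECT MAX(total) FROM orders)

Result:
customer | total  
---------+--------
Grace    | 1961.77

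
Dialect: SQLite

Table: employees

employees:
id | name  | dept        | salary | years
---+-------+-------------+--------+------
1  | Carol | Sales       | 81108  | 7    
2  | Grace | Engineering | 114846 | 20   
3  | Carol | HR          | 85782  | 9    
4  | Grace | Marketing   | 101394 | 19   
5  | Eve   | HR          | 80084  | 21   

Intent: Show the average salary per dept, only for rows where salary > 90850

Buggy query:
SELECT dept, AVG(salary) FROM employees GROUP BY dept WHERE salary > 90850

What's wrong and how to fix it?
Bug: Row-level WHERE must come before GROUP BY in the clause order

Fix: Place WHERE between FROM and GROUP BY

Corrected query:
SELECT dept, AVG(salary) FROM employees WHERE salary > 90850 GROUP BY dept

Result:
dept        | AVG(salary)
------------+------------
Engineering | 114846     
Marketing   | 101394     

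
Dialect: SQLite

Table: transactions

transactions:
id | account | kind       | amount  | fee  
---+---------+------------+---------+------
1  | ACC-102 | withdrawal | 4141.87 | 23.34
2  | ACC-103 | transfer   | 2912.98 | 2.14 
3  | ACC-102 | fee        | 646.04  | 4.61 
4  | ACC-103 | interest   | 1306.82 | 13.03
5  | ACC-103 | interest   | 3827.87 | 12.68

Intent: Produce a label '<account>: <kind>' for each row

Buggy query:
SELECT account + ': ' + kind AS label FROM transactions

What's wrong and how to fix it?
Bug: '+' is numeric addition; on text columns SQLite converts them to 0 instead of concatenating

Fix: Replace + with || to concatenate text

Corrected query:
SELECT account || ': ' || kind AS label FROM transactions

Result:
label              
-------------------
ACC-102: withdrawal
ACC-103: transfer  
ACC-102: fee       
ACC-103: interest  
ACC-103: interest  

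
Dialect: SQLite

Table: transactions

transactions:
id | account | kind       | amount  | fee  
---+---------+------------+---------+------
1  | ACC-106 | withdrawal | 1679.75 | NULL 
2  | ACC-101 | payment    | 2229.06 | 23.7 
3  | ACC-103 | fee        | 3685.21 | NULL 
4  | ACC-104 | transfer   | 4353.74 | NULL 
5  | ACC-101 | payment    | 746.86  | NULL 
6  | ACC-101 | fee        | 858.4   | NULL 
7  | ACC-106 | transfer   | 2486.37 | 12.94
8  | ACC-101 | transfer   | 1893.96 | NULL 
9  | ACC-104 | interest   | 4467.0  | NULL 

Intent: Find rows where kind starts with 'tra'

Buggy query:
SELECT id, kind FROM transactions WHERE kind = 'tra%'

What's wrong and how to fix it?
Bug: Wildcards only work with LIKE; '=' treats '%' as a literal character

Fix: Use LIKE for wildcard pattern matching

Corrected query:
SELECT id, kind FROM transactions WHERE kind LIKE 'tra%'

Result:
id | kind    
---+---------
4  | transfer
7  | transfer
8  | transfer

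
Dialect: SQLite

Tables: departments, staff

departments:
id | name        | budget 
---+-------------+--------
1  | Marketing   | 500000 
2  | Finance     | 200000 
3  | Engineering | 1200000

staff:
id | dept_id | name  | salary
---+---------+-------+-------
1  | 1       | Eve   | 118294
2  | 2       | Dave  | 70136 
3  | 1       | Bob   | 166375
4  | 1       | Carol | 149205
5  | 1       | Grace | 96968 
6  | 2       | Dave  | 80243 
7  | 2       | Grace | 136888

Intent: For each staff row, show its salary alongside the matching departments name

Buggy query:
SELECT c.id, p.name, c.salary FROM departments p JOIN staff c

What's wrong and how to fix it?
Bug: JOIN with no ON clause produces a cartesian product; every staff row pairs with every departments row

Fix: Add ON c.dept_id = p.id to the JOIN

Corrected query:
SELECT c.id, p.name, c.salary FROM departments p JOIN staff c ON c.dept_id = p.id

Result:
id | name      | salary
---+-----------+-------
1  | Marketing | 118294
2  | Finance   | 70136 
3  | Marketing | 166375
4  | Marketing | 149205
5  | Marketing | 96968 
6  | Finance   | 80243 
7  | Finance   | 136888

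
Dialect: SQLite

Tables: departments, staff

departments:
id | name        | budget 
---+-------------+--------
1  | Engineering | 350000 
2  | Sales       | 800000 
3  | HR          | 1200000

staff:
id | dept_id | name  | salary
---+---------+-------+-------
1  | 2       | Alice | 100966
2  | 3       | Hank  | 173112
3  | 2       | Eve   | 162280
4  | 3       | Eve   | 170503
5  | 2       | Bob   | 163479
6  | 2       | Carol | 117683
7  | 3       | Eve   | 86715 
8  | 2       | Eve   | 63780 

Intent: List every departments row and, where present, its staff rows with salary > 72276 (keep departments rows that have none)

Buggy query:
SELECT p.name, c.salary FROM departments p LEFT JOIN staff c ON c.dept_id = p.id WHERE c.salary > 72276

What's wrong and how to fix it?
Bug: Filtering c.salary in WHERE discards the NULL rows produced by LEFT JOIN, turning it into an inner join

Fix: Move the right-table condition into the ON clause so unmatched parents are kept

Corrected query:
SELECT p.name, c.salary FROM departments p LEFT JOIN staff c ON c.dept_id = p.id AND c.salary > 72276

Result:
name        | salary
------------+-------
Engineering | NULL  
Sales       | 100966
Sales       | 117683
Sales       | 162280
Sales       | 163479
HR          | 86715 
HR          | 170503
HR          | 173112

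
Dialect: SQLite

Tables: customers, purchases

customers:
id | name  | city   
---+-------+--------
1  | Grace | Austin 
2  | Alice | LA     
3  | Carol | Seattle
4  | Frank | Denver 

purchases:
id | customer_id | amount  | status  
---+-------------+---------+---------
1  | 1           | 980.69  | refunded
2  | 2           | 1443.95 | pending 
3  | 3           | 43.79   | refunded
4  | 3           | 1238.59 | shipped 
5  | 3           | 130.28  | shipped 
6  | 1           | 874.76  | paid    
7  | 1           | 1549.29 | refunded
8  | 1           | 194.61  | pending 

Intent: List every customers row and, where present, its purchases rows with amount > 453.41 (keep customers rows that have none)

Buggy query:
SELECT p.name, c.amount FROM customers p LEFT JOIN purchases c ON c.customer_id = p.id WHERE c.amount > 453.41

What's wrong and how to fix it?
Bug: Filtering c.amount in WHERE discards the NULL rows produced by LEFT JOIN, turning it into an inner join

Fix: Move the right-table condition into the ON clause so unmatched parents are kept

Corrected query:
SELECT p.name, c.amount FROM customers p LEFT JOIN purchases c ON c.customer_id = p.id AND c.amount > 453.41

Result:
name  | amount 
------+--------
Grace | 874.76 
Grace | 980.69 
Grace | 1549.29
Alice | 1443.95
Carol | 1238.59
Frank | NULL   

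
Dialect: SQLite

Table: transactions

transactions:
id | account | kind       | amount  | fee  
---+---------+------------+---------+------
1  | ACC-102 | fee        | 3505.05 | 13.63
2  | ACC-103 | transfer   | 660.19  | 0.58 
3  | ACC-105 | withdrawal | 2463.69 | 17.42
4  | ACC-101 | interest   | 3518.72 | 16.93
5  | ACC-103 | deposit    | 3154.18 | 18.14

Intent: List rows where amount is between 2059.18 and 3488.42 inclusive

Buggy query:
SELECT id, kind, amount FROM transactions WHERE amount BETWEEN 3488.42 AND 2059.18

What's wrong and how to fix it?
Bug: The bounds are reversed; BETWEEN a AND b requires a <= b to match anything

Fix: Write BETWEEN 2059.18 AND 3488.42

Corrected query:
SELECT id, kind, amount FROM transactions WHERE amount BETWEEN 2059.18 AND 3488.42

Result:
id | kind       | amount 
---+------------+--------
3  | withdrawal | 2463.69
5  | deposit    | 3154.18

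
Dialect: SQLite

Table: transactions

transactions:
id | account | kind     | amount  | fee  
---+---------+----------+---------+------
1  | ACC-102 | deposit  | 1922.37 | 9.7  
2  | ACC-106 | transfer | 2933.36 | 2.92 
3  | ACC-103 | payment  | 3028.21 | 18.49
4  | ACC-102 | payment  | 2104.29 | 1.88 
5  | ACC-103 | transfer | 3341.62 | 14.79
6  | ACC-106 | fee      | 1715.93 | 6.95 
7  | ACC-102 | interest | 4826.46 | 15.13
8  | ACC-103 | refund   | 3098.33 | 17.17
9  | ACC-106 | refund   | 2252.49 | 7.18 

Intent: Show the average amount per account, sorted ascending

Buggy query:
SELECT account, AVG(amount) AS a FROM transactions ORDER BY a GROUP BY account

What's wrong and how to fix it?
Bug: ORDER BY appears before GROUP BY; SQL clause order requires GROUP BY first

Fix: Reorder: SELECT … FROM … GROUP BY … ORDER BY …

Corrected query:
SELECT account, AVG(amount) AS a FROM transactions GROUP BY account ORDER BY a

Result:
account | a          
--------+------------
ACC-106 | 2300.593333
ACC-102 | 2951.04    
ACC-103 | 3156.053333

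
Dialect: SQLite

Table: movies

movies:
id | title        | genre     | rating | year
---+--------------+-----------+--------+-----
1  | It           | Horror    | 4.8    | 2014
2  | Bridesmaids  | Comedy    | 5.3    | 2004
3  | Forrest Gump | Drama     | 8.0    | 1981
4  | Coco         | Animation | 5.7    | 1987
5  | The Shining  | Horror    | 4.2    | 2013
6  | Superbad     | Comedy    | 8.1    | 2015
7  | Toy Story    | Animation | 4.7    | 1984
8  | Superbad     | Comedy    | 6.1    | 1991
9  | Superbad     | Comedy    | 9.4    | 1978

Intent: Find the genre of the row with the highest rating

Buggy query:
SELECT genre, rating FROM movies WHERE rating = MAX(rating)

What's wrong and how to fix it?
Bug: MAX(rating) is an aggregate and cannot be used directly in WHERE

Fix: Use a subquery: WHERE rating = (SELECT MAX(rating) FROM movies)

Corrected query:
SELECT genre, rating FROM movies WHERE rating = (SELECT MAX(rating) FROM movies)

Result:
genre  | rating
-------+-------
Comedy | 9.4   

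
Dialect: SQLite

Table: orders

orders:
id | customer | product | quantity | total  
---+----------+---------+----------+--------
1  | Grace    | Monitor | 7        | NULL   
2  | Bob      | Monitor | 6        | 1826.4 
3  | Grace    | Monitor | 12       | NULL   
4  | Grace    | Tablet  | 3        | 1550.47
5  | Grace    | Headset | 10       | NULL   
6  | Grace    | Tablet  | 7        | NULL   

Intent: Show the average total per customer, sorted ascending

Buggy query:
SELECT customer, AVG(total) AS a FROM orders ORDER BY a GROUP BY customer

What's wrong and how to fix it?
Bug: GROUP BY must precede ORDER BY

Fix: Reorder: SELECT … FROM … GROUP BY … ORDER BY …

Corrected query:
SELECT customer, AVG(total) AS a FROM orders GROUP BY customer ORDER BY a

Result:
customer | a      
---------+--------
Grace    | 1550.47
Bob      | 1826.4 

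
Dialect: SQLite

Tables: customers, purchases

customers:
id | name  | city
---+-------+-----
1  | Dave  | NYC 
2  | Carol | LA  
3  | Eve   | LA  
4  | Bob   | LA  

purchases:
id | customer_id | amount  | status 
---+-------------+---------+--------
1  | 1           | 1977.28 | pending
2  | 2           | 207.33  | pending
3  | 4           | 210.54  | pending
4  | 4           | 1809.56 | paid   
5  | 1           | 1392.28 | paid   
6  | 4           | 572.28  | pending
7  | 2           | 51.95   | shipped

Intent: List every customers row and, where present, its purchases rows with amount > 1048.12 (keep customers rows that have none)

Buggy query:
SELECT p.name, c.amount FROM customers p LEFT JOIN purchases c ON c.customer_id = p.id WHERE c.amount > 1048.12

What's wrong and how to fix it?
Bug: A WHERE condition on the right-hand table after LEFT JOIN drops unmatched parents

Fix: Move the right-table condition into the ON clause so unmatched parents are kept

Corrected query:
SELECT p.name, c.amount FROM customers p LEFT JOIN purchases c ON c.customer_id = p.id AND c.amount > 1048.12

Result:
name  | amount 
------+--------
Dave  | 1392.28
Dave  | 1977.28
Carol | NULL   
Eve   | NULL   
Bob   | 1809.56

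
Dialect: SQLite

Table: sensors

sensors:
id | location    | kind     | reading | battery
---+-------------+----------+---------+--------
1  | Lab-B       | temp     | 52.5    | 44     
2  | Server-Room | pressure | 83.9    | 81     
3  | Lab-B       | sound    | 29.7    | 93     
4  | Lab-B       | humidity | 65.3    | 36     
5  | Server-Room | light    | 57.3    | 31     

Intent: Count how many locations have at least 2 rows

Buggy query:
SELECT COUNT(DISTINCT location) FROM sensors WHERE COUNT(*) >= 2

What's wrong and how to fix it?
Bug: COUNT(*) cannot appear in WHERE; the per-group count doesn't exist yet

Fix: Use a subquery that GROUPs and filters with HAVING, then count its rows

Corrected query:
SELECT COUNT(*) FROM (SELECT location FROM sensors GROUP BY location HAVING COUNT(*) >= 2)

Result:
COUNT(*)
--------
2       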